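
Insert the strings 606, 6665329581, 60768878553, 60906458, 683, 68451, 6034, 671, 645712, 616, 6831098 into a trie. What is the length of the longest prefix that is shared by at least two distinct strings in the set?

3

Look for the deepest trie node that still has at least two words in its subtree.
e.g. "683" and "6831098" share the prefix "683" of length 3; no pair shares a longer one.
Longest shared-prefix length: 3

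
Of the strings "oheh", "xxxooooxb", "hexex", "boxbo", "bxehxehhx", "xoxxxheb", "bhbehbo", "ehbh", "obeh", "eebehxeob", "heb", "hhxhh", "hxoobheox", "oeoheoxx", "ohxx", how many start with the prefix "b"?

Walk to "b"; the words in its subtree are exactly those with that prefix.
Matches: "bhbehbo", "boxbo", "bxehxehhx"
Count: 3

3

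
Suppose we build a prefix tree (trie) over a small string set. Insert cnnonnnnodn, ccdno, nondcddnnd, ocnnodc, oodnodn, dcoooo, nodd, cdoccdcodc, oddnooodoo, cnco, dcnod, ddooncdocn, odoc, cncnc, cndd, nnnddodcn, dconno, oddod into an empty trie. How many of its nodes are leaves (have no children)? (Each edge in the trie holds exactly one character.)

Leaves are exactly the stored words that no other stored word extends.
Those words: "ccdno", "cdoccdcodc", "cncnc", "cnco", "cndd", "cnnonnnnodn", "dcnod", "dconno", "dcoooo", "ddooncdocn", "nnnddodcn", "nodd", "nondcddnnd", "ocnnodc", "oddnooodoo", "oddod", "odoc", "oodnodn"
Leaf count: 18

18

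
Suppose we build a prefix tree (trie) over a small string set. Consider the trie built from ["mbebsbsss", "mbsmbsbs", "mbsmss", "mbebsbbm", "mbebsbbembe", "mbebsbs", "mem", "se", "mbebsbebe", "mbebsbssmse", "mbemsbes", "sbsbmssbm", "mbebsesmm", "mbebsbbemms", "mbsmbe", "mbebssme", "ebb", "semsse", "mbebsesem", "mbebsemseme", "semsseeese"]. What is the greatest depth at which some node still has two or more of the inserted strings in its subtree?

Equivalently: take the maximum, over all pairs, of their longest common prefix length.
"mbebsbbembe" and "mbebsbbemms" agree on "mbebsbbem" (9 characters) before diverging; nothing deeper is shared.
Longest shared-prefix length: 9

9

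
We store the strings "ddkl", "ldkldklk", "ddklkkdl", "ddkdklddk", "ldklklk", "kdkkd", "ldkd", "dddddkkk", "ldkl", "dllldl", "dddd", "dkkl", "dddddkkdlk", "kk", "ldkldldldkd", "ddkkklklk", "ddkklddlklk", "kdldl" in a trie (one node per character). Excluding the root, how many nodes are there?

Count nodes per top-level branch (shared prefixes stored once):
  'd'-branch (dddd, dddddkkdlk, dddddkkk, ddkdklddk, ddkkklklk, ddkklddlklk, ddkl, ddklkkdl, dkkl, dllldl): 44 nodes
  'k'-branch (kdkkd, kdldl, kk): 9 nodes
  'l'-branch (ldkd, ldkl, ldkldklk, ldkldldldkd, ldklklk): 18 nodes
Sum: 71

71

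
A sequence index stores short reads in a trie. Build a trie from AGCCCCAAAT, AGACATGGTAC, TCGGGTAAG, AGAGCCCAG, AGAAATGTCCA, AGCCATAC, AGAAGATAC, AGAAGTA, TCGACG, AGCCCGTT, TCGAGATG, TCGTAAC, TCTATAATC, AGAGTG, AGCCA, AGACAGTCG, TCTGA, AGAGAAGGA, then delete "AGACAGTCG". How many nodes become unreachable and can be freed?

Walk "AGACAGTCG" from the leaf back toward the root, removing each node that no remaining word uses.
The suffix "GTCG" (4 nodes) is used only by "AGACAGTCG"; the node for "AGACA" still has the child "T", so pruning stops there.
Nodes removed: 4

4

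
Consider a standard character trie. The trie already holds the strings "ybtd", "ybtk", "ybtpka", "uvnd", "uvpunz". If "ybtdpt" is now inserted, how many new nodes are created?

2

The longest prefix of "ybtdpt" already in the trie is "ybtd" (length 4).
New nodes needed: |"ybtdpt"| − 4 = 6 − 4 = 2.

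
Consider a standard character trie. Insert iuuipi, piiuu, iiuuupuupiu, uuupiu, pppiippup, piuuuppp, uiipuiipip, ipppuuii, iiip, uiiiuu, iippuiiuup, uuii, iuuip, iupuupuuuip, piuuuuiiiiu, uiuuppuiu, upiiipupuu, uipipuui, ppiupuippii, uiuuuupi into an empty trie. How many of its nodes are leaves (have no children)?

A leaf is a node with no children — equivalently, the end of a word that is not a proper prefix of any other stored word.
Those words: "iiip", "iippuiiuup", "iiuuupuupiu", "ipppuuii", "iupuupuuuip", "iuuipi", "piiuu", "piuuuppp", "piuuuuiiiiu", "ppiupuippii", "pppiippup", "uiiiuu", "uiipuiipip", "uipipuui", "uiuuppuiu", "uiuuuupi", "upiiipupuu", "uuii", "uuupiu"
Leaf count: 19

19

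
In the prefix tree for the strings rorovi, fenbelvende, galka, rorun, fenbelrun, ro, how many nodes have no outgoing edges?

5

Leaves are exactly the stored words that no other stored word extends.
Those words: "fenbelrun", "fenbelvende", "galka", "rorovi", "rorun"
Leaf count: 5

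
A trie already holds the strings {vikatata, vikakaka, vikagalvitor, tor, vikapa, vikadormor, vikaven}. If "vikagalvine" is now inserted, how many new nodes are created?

Walking "vikagalvine" from the root, the first 9 characters ("vikagalvi") follow existing edges; "n" is the first miss.
So 11 − 9 = 2 new nodes.

2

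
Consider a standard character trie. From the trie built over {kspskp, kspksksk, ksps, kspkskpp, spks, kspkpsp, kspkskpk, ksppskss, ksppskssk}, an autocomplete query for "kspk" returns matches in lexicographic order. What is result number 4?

kspksksk

DFS of the "kspk" subtree visits, in order: "kspkpsp", "kspkskpk", "kspkskpp", "kspksksk"
The 4th is kspksksk.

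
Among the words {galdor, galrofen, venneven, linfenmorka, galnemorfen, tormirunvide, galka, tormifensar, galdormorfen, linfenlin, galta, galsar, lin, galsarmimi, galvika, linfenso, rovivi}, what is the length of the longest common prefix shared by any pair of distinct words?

Look for the deepest trie node that still has at least two words in its subtree.
e.g. "galdor" and "galdormorfen" share the prefix "galdor" of length 6; no pair shares a longer one.
Longest shared-prefix length: 6

6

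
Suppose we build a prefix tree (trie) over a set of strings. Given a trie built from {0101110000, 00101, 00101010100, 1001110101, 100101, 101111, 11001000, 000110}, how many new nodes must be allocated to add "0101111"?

1

The longest prefix of "0101111" already in the trie is "010111" (length 6).
Each of the 1 remaining characters creates one node.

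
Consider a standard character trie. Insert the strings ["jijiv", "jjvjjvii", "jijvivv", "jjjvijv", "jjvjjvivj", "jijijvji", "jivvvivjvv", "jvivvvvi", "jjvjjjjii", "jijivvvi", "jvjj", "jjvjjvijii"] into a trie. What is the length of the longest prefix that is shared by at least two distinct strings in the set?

Look for the deepest trie node that still has at least two words in its subtree.
"jjvjjvii" and "jjvjjvijii" agree on "jjvjjvi" (7 characters) before diverging; nothing deeper is shared.
Longest shared-prefix length: 7

7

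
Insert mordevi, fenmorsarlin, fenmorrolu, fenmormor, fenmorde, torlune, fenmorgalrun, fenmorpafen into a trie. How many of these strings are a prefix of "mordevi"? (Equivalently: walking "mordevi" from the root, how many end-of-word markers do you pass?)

Check each prefix of "mordevi" against the stored set — each match is an end-marker on the path.
Prefixes of the query that are stored words: "mordevi"
Count: 1

1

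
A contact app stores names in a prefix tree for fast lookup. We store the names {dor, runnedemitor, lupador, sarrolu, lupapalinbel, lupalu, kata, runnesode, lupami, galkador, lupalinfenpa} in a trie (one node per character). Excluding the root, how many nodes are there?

Trace insertions, counting only characters that open a new branch:
  "dor" → 3 new (d, o, r)
  "runnedemitor" → 12 new (r, u, n, n, e, d, e, m, i, t, o, r)
  "lupador" → 7 new (l, u, p, a, d, o, r)
  "sarrolu" → 7 new (s, a, r, r, o, l, u)
  "lupapalinbel" → prefix "lupa" already present; 8 new (p, a, l, i, n, b, e, l)
  "lupalu" → prefix "lupa" already present; 2 new (l, u)
  "kata" → 4 new (k, a, t, a)
  "runnesode" → prefix "runne" already present; 4 new (s, o, d, e)
  "lupami" → prefix "lupa" already present; 2 new (m, i)
  "galkador" → 8 new (g, a, l, k, a, d, o, r)
  "lupalinfenpa" → prefix "lupal" already present; 7 new (i, n, f, e, n, p, a)
Total nodes = 3 + 12 + 7 + 7 + 8 + 2 + 4 + 4 + 2 + 8 + 7 = 64

64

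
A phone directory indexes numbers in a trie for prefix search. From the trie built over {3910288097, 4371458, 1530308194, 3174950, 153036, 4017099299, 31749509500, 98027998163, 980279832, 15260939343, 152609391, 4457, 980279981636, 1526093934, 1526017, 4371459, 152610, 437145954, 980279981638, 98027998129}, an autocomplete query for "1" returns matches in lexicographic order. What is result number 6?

DFS of the "1" subtree visits, in order: "1526017", "152609391", "1526093934", "15260939343", "152610", "1530308194", "153036"
Position 6: 1530308194

1530308194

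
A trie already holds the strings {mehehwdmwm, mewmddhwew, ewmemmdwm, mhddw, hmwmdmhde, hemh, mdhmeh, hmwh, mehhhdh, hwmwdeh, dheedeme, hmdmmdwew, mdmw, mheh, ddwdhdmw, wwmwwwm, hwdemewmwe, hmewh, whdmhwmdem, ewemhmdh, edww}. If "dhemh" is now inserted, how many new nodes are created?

"dhe" is already a path in the trie; the remaining "mh" must be added.
So 5 − 3 = 2 new nodes.

2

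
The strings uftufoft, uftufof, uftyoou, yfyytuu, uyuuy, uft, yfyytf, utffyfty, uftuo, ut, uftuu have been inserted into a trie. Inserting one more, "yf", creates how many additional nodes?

0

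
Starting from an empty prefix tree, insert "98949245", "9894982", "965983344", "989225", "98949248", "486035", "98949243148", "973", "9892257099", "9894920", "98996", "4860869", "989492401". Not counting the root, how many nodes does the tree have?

46

For each word, the new-node count is its length minus the longest prefix already in the trie:
  "98949245" → 8 new (9, 8, 9, 4, 9, 2, 4, 5)
  "9894982" → prefix "98949" already present; 2 new (8, 2)
  "965983344" → prefix "9" already present; 8 new (6, 5, 9, 8, 3, 3, 4, 4)
  "989225" → prefix "989" already present; 3 new (2, 2, 5)
  "98949248" → prefix "9894924" already present; 1 new (8)
  "486035" → 6 new (4, 8, 6, 0, 3, 5)
  "98949243148" → prefix "9894924" already present; 4 new (3, 1, 4, 8)
  "973" → prefix "9" already present; 2 new (7, 3)
  "9892257099" → prefix "989225" already present; 4 new (7, 0, 9, 9)
  "9894920" → prefix "989492" already present; 1 new (0)
  "98996" → prefix "989" already present; 2 new (9, 6)
  "4860869" → prefix "4860" already present; 3 new (8, 6, 9)
  "989492401" → prefix "9894924" already present; 2 new (0, 1)
Total nodes = 8 + 2 + 8 + 3 + 1 + 6 + 4 + 2 + 4 + 1 + 2 + 3 + 2 = 46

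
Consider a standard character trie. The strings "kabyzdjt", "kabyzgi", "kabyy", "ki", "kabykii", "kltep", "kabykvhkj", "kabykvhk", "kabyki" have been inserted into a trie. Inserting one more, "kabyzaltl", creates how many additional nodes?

4

"kabyz" is already a path in the trie; the remaining "altl" must be added.
So 9 − 5 = 4 new nodes.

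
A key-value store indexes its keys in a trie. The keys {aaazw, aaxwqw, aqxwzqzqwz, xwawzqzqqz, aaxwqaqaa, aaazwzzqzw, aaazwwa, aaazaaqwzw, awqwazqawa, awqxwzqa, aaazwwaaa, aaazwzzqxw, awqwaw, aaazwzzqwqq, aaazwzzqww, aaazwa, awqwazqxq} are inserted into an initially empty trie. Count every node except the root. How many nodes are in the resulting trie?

71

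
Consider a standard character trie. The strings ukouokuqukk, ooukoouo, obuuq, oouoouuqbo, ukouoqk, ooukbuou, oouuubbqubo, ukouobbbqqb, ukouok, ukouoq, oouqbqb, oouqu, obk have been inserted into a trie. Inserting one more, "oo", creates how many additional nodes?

Every character of "oo" already lies on an existing path (it is a prefix of some stored word).
No new nodes are needed: 0.

0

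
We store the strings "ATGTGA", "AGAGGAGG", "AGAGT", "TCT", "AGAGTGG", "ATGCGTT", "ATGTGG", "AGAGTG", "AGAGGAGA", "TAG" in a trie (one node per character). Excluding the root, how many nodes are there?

Count nodes per top-level branch (shared prefixes stored once):
  'A'-branch (AGAGGAGA, AGAGGAGG, AGAGT, AGAGTG, AGAGTGG, ATGCGTT, ATGTGA, ATGTGG): 22 nodes
  'T'-branch (TAG, TCT): 5 nodes
Sum: 27

27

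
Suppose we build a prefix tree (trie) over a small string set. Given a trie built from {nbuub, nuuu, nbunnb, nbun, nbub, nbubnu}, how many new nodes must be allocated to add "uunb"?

Nothing in the trie begins with "u"; the whole of "uunb" is new.
4 − 0 = 4 new nodes.

4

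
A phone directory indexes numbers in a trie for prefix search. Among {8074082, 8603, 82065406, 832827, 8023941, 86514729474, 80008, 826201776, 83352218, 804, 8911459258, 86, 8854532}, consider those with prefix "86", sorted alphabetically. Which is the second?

DFS of the "86" subtree visits, in order: "86", "8603", "86514729474"
The 2nd is 8603.

8603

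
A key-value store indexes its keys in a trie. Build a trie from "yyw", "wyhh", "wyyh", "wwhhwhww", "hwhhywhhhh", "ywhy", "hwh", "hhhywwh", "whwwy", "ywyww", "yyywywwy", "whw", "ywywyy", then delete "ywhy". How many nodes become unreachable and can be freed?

2

A node on "ywhy"'s path can go only if nothing else ends at it or branches off below it.
The suffix "hy" (2 nodes) is used only by "ywhy"; the node for "yw" still has the child "y", so pruning stops there.
Nodes removed: 2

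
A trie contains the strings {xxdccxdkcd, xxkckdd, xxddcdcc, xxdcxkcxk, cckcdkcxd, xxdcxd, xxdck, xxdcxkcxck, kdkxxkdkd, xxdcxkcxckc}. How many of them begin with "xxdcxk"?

Walk to "xxdcxk"; the words in its subtree are exactly those with that prefix.
Words under "xxdcxk": xxdcxkcxck, xxdcxkcxckc, xxdcxkcxk
Count: 3

3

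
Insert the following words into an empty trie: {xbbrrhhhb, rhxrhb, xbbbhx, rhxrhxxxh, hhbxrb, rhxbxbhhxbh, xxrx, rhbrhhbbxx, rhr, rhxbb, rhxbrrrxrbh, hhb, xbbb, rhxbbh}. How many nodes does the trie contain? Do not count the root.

Trace insertions, counting only characters that open a new branch:
  "xbbrrhhhb" → 9 new (x, b, b, r, r, h, h, h, b)
  "rhxrhb" → 6 new (r, h, x, r, h, b)
  "xbbbhx" → prefix "xbb" already present; 3 new (b, h, x)
  "rhxrhxxxh" → prefix "rhxrh" already present; 4 new (x, x, x, h)
  "hhbxrb" → 6 new (h, h, b, x, r, b)
  "rhxbxbhhxbh" → prefix "rhx" already present; 8 new (b, x, b, h, h, x, b, h)
  "xxrx" → prefix "x" already present; 3 new (x, r, x)
  "rhbrhhbbxx" → prefix "rh" already present; 8 new (b, r, h, h, b, b, x, x)
  "rhr" → prefix "rh" already present; 1 new (r)
  "rhxbb" → prefix "rhxb" already present; 1 new (b)
  "rhxbrrrxrbh" → prefix "rhxb" already present; 7 new (r, r, r, x, r, b, h)
  "hhb" → prefix "hhb" already present; 0 new (none)
  "xbbb" → prefix "xbbb" already present; 0 new (none)
  "rhxbbh" → prefix "rhxbb" already present; 1 new (h)
Total nodes = 9 + 6 + 3 + 4 + 6 + 8 + 3 + 8 + 1 + 1 + 7 + 0 + 0 + 1 = 57

57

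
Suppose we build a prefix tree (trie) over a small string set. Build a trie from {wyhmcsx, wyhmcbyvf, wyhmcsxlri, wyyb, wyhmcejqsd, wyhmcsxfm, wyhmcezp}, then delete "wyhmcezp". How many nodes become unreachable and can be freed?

2

A node on "wyhmcezp"'s path can go only if nothing else ends at it or branches off below it.
The suffix "zp" (2 nodes) is used only by "wyhmcezp"; the node for "wyhmce" still has the child "j", so pruning stops there.
Nodes removed: 2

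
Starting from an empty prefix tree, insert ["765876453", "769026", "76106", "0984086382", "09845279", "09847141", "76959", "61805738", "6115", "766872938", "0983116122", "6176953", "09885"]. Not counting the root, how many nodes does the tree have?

67

Trace insertions, counting only characters that open a new branch:
  "765876453" → 9 new (7, 6, 5, 8, 7, 6, 4, 5, 3)
  "769026" → prefix "76" already present; 4 new (9, 0, 2, 6)
  "76106" → prefix "76" already present; 3 new (1, 0, 6)
  "0984086382" → 10 new (0, 9, 8, 4, 0, 8, 6, 3, 8, 2)
  "09845279" → prefix "0984" already present; 4 new (5, 2, 7, 9)
  "09847141" → prefix "0984" already present; 4 new (7, 1, 4, 1)
  "76959" → prefix "769" already present; 2 new (5, 9)
  "61805738" → 8 new (6, 1, 8, 0, 5, 7, 3, 8)
  "6115" → prefix "61" already present; 2 new (1, 5)
  "766872938" → prefix "76" already present; 7 new (6, 8, 7, 2, 9, 3, 8)
  "0983116122" → prefix "098" already present; 7 new (3, 1, 1, 6, 1, 2, 2)
  "6176953" → prefix "61" already present; 5 new (7, 6, 9, 5, 3)
  "09885" → prefix "098" already present; 2 new (8, 5)
Total nodes = 9 + 4 + 3 + 10 + 4 + 4 + 2 + 8 + 2 + 7 + 7 + 5 + 2 = 67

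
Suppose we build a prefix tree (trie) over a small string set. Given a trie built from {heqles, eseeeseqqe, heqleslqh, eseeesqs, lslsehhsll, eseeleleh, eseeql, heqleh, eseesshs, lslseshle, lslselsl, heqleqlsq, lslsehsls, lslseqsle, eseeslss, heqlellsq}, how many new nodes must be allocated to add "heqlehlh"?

2

"heqleh" is already a path in the trie; the remaining "lh" must be added.
So 8 − 6 = 2 new nodes.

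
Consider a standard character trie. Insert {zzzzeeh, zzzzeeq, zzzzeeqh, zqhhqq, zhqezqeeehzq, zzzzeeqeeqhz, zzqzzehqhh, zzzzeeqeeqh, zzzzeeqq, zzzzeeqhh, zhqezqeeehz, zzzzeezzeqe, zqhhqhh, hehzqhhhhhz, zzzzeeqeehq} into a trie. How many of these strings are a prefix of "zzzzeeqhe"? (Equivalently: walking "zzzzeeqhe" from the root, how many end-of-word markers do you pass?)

Traverse "zzzzeeqhe" character by character; count nodes along the way that are marked as word ends.
Prefixes of the query that are stored words: "zzzzeeq", "zzzzeeqh"
Count: 2

2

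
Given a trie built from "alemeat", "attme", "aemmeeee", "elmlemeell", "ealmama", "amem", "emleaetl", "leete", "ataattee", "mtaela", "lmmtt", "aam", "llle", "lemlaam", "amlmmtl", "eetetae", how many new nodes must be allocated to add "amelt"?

2

Walking "amelt" from the root, the first 3 characters ("ame") follow existing edges; "l" is the first miss.
So 5 − 3 = 2 new nodes.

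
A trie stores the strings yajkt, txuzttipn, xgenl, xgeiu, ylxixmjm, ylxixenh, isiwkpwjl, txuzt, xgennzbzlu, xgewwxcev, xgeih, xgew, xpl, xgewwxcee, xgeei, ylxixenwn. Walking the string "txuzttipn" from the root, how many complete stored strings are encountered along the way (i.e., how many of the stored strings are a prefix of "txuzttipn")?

Walk "txuzttipn" from the root; an end-of-word marker is hit whenever a stored word is a prefix of "txuzttipn".
Prefixes of the query that are stored words: "txuzt", "txuzttipn"
Count: 2

2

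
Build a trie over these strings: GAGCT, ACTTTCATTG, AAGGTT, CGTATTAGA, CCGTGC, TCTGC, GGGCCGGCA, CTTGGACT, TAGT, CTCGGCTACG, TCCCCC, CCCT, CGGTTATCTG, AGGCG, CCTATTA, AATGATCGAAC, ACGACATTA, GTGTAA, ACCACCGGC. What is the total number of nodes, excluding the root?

Trace insertions, counting only characters that open a new branch:
  "GAGCT" → 5 new (G, A, G, C, T)
  "ACTTTCATTG" → 10 new (A, C, T, T, T, C, A, T, T, G)
  "AAGGTT" → prefix "A" already present; 5 new (A, G, G, T, T)
  "CGTATTAGA" → 9 new (C, G, T, A, T, T, A, G, A)
  "CCGTGC" → prefix "C" already present; 5 new (C, G, T, G, C)
  "TCTGC" → 5 new (T, C, T, G, C)
  "GGGCCGGCA" → prefix "G" already present; 8 new (G, G, C, C, G, G, C, A)
  "CTTGGACT" → prefix "C" already present; 7 new (T, T, G, G, A, C, T)
  "TAGT" → prefix "T" already present; 3 new (A, G, T)
  "CTCGGCTACG" → prefix "CT" already present; 8 new (C, G, G, C, T, A, C, G)
  "TCCCCC" → prefix "TC" already present; 4 new (C, C, C, C)
  "CCCT" → prefix "CC" already present; 2 new (C, T)
  "CGGTTATCTG" → prefix "CG" already present; 8 new (G, T, T, A, T, C, T, G)
  "AGGCG" → prefix "A" already present; 4 new (G, G, C, G)
  "CCTATTA" → prefix "CC" already present; 5 new (T, A, T, T, A)
  "AATGATCGAAC" → prefix "AA" already present; 9 new (T, G, A, T, C, G, A, A, C)
  "ACGACATTA" → prefix "AC" already present; 7 new (G, A, C, A, T, T, A)
  "GTGTAA" → prefix "G" already present; 5 new (T, G, T, A, A)
  "ACCACCGGC" → prefix "AC" already present; 7 new (C, A, C, C, G, G, C)
Total nodes = 5 + 10 + 5 + 9 + 5 + 5 + 8 + 7 + 3 + 8 + 4 + 2 + 8 + 4 + 5 + 9 + 7 + 5 + 7 = 116

116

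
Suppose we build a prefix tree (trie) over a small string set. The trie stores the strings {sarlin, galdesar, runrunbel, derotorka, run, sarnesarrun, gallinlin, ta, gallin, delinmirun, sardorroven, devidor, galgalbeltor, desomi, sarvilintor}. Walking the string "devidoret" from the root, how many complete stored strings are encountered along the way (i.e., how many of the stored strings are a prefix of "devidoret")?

Check each prefix of "devidoret" against the stored set — each match is an end-marker on the path.
Prefixes of the query that are stored words: "devidor"
Count: 1

1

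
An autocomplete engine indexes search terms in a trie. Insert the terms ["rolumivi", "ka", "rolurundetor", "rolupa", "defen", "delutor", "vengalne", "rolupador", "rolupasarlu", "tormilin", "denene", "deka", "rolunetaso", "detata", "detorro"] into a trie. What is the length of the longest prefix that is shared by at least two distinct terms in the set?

6

The deepest shared node is where two words last agree before diverging.
"rolupa" and "rolupador" agree on "rolupa" (6 characters) before diverging; nothing deeper is shared.
Longest shared-prefix length: 6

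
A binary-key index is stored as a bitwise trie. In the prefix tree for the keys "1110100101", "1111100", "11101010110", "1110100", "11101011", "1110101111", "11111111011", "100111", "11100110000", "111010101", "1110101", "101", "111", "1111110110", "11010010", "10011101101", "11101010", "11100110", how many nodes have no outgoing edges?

10

A leaf is a node with no children — equivalently, the end of a word that is not a proper prefix of any other stored word.
Those words: "10011101101", "101", "11010010", "11100110000", "1110100101", "11101010110", "1110101111", "1111100", "1111110110", "11111111011"
Leaf count: 10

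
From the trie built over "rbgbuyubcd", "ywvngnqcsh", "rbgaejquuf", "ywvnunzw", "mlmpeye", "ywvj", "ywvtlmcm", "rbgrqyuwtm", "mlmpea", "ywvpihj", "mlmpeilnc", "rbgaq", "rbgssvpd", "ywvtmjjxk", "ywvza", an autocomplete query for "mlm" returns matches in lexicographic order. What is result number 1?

mlmpea

Filter for "mlm…" and sort: "mlmpea", "mlmpeilnc", "mlmpeye"
The 1st is mlmpea.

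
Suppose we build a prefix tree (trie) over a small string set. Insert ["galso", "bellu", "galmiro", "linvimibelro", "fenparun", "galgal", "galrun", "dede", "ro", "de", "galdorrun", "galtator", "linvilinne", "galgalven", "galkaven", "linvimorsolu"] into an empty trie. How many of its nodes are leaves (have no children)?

14

Leaves are exactly the stored words that no other stored word extends.
Those words: "bellu", "dede", "fenparun", "galdorrun", "galgalven", "galkaven", "galmiro", "galrun", "galso", "galtator", "linvilinne", "linvimibelro", "linvimorsolu", "ro"
Leaf count: 14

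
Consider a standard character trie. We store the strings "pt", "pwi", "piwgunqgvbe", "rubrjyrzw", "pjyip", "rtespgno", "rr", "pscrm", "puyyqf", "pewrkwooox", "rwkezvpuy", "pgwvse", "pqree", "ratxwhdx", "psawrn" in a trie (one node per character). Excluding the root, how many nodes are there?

For each word, the new-node count is its length minus the longest prefix already in the trie:
  "pt" → 2 new (p, t)
  "pwi" → prefix "p" already present; 2 new (w, i)
  "piwgunqgvbe" → prefix "p" already present; 10 new (i, w, g, u, n, q, g, v, b, e)
  "rubrjyrzw" → 9 new (r, u, b, r, j, y, r, z, w)
  "pjyip" → prefix "p" already present; 4 new (j, y, i, p)
  "rtespgno" → prefix "r" already present; 7 new (t, e, s, p, g, n, o)
  "rr" → prefix "r" already present; 1 new (r)
  "pscrm" → prefix "p" already present; 4 new (s, c, r, m)
  "puyyqf" → prefix "p" already present; 5 new (u, y, y, q, f)
  "pewrkwooox" → prefix "p" already present; 9 new (e, w, r, k, w, o, o, o, x)
  "rwkezvpuy" → prefix "r" already present; 8 new (w, k, e, z, v, p, u, y)
  "pgwvse" → prefix "p" already present; 5 new (g, w, v, s, e)
  "pqree" → prefix "p" already present; 4 new (q, r, e, e)
  "ratxwhdx" → prefix "r" already present; 7 new (a, t, x, w, h, d, x)
  "psawrn" → prefix "ps" already present; 4 new (a, w, r, n)
Total nodes = 2 + 2 + 10 + 9 + 4 + 7 + 1 + 4 + 5 + 9 + 8 + 5 + 4 + 7 + 4 = 81

81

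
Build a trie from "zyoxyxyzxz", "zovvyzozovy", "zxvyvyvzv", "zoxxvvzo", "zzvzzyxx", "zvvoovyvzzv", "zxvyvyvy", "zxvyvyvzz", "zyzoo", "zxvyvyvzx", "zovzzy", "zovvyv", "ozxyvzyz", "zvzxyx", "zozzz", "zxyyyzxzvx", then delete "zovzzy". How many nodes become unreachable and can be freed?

Walk "zovzzy" from the leaf back toward the root, removing each node that no remaining word uses.
The suffix "zzy" (3 nodes) is used only by "zovzzy"; the node for "zov" still has the child "v", so pruning stops there.
Nodes removed: 3

3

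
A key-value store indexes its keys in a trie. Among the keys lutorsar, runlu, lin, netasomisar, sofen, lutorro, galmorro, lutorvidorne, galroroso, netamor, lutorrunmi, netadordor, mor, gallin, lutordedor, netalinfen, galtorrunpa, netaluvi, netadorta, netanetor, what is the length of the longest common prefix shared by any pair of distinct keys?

Equivalently: take the maximum, over all pairs, of their longest common prefix length.
e.g. "netadordor" and "netadorta" share the prefix "netador" of length 7; no pair shares a longer one.
Longest shared-prefix length: 7

7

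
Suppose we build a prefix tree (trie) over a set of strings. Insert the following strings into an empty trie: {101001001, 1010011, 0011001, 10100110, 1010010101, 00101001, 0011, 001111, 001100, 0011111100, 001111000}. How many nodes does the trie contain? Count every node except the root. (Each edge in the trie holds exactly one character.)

For each word, the new-node count is its length minus the longest prefix already in the trie:
  "101001001" → 9 new (1, 0, 1, 0, 0, 1, 0, 0, 1)
  "1010011" → prefix "101001" already present; 1 new (1)
  "0011001" → 7 new (0, 0, 1, 1, 0, 0, 1)
  "10100110" → prefix "1010011" already present; 1 new (0)
  "1010010101" → prefix "1010010" already present; 3 new (1, 0, 1)
  "00101001" → prefix "001" already present; 5 new (0, 1, 0, 0, 1)
  "0011" → prefix "0011" already present; 0 new (none)
  "001111" → prefix "0011" already present; 2 new (1, 1)
  "001100" → prefix "001100" already present; 0 new (none)
  "0011111100" → prefix "001111" already present; 4 new (1, 1, 0, 0)
  "001111000" → prefix "001111" already present; 3 new (0, 0, 0)
Total nodes = 9 + 1 + 7 + 1 + 3 + 5 + 0 + 2 + 0 + 4 + 3 = 35

35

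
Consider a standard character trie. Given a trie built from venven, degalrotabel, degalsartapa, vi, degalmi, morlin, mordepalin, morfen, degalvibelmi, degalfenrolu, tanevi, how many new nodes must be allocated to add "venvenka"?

The longest prefix of "venvenka" already in the trie is "venven" (length 6).
So 8 − 6 = 2 new nodes.

2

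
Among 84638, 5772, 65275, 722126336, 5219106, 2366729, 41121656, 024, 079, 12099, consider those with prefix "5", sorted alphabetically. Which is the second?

5772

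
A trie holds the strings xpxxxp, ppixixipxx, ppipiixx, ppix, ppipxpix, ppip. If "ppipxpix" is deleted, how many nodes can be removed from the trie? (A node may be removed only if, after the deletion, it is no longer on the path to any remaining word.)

After clearing the end-marker at "ppipxpix", prune upward until reaching a node still needed by another word.
The suffix "xpix" (4 nodes) is used only by "ppipxpix"; the node for "ppip" still has the child "i", so pruning stops there.
Nodes removed: 4

4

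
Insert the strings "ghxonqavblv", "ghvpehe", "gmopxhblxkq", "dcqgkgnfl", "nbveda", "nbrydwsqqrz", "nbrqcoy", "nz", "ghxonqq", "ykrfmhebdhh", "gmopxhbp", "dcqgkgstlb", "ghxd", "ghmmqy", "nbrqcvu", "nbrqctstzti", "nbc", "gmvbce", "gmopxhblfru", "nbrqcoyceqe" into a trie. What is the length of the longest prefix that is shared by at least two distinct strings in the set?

8

Equivalently: take the maximum, over all pairs, of their longest common prefix length.
"gmopxhblfru" and "gmopxhblxkq" agree on "gmopxhbl" (8 characters) before diverging; nothing deeper is shared.
Longest shared-prefix length: 8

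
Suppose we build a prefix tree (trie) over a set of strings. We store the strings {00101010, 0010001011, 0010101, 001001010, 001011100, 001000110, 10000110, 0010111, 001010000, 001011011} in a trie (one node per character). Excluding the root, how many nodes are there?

For each word, the new-node count is its length minus the longest prefix already in the trie:
  "00101010" → 8 new (0, 0, 1, 0, 1, 0, 1, 0)
  "0010001011" → prefix "0010" already present; 6 new (0, 0, 1, 0, 1, 1)
  "0010101" → prefix "0010101" already present; 0 new (none)
  "001001010" → prefix "00100" already present; 4 new (1, 0, 1, 0)
  "001011100" → prefix "00101" already present; 4 new (1, 1, 0, 0)
  "001000110" → prefix "0010001" already present; 2 new (1, 0)
  "10000110" → 8 new (1, 0, 0, 0, 0, 1, 1, 0)
  "0010111" → prefix "0010111" already present; 0 new (none)
  "001010000" → prefix "001010" already present; 3 new (0, 0, 0)
  "001011011" → prefix "001011" already present; 3 new (0, 1, 1)
Total nodes = 8 + 6 + 0 + 4 + 4 + 2 + 8 + 0 + 3 + 3 = 38

38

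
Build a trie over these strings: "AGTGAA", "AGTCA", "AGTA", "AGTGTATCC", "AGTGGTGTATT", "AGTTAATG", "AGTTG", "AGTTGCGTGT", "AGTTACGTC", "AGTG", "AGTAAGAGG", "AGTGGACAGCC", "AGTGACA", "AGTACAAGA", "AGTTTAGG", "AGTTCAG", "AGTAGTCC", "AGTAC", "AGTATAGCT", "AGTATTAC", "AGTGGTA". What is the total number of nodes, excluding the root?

74

Count nodes per top-level branch (shared prefixes stored once):
  'A'-branch (AGTA, AGTAAGAGG, AGTAC, AGTACAAGA, AGTAGTCC, AGTATAGCT, AGTATTAC, AGTCA, AGTG, AGTGAA, AGTGACA, AGTGGACAGCC, AGTGGTA, AGTGGTGTATT, AGTGTATCC, AGTTAATG, AGTTACGTC, AGTTCAG, AGTTG, AGTTGCGTGT, AGTTTAGG): 74 nodes
Sum: 74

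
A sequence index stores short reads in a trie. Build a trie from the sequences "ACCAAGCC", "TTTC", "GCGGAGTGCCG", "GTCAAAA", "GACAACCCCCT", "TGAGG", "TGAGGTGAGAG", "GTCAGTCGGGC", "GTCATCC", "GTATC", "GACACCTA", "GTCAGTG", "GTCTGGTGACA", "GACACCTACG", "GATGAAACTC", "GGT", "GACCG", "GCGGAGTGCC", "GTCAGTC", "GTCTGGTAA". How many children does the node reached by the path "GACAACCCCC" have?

Follow the path "GACAACCCCC" to its node, then look at its outgoing edges.
Characters that immediately follow "GACAACCCCC" among the stored strings: {T}.
That node has 1 child edge.

1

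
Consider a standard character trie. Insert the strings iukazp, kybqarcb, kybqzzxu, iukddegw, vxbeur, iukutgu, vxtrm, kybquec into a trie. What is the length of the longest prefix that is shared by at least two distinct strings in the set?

Equivalently: take the maximum, over all pairs, of their longest common prefix length.
"kybqarcb" and "kybquec" agree on "kybq" (4 characters) before diverging; nothing deeper is shared.
Longest shared-prefix length: 4

4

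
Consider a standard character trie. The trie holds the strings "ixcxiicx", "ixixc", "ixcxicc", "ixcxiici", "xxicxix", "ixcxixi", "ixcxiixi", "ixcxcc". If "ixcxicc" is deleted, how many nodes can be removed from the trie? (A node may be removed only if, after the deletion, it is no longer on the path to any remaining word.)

A node on "ixcxicc"'s path can go only if nothing else ends at it or branches off below it.
The suffix "cc" (2 nodes) is used only by "ixcxicc"; the node for "ixcxi" still has the child "i", so pruning stops there.
Nodes removed: 2

2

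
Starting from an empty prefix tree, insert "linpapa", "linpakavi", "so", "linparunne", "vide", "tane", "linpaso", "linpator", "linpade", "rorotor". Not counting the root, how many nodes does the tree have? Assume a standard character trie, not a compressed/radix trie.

40

Trace insertions, counting only characters that open a new branch:
  "linpapa" → 7 new (l, i, n, p, a, p, a)
  "linpakavi" → prefix "linpa" already present; 4 new (k, a, v, i)
  "so" → 2 new (s, o)
  "linparunne" → prefix "linpa" already present; 5 new (r, u, n, n, e)
  "vide" → 4 new (v, i, d, e)
  "tane" → 4 new (t, a, n, e)
  "linpaso" → prefix "linpa" already present; 2 new (s, o)
  "linpator" → prefix "linpa" already present; 3 new (t, o, r)
  "linpade" → prefix "linpa" already present; 2 new (d, e)
  "rorotor" → 7 new (r, o, r, o, t, o, r)
Total nodes = 7 + 4 + 2 + 5 + 4 + 4 + 2 + 3 + 2 + 7 = 40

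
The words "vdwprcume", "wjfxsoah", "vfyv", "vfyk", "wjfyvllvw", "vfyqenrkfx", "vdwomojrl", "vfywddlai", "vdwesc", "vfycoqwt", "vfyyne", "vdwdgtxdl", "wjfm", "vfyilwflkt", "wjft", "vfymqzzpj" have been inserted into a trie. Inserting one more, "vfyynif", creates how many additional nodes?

2

The longest prefix of "vfyynif" already in the trie is "vfyyn" (length 5).
Each of the 2 remaining characters creates one node.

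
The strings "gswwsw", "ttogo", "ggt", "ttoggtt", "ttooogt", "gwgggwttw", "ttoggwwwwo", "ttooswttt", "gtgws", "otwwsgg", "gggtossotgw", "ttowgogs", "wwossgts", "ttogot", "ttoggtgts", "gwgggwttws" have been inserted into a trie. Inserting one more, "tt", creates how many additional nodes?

Every character of "tt" already lies on an existing path (it is a prefix of some stored word).
No new nodes are needed: 0.

0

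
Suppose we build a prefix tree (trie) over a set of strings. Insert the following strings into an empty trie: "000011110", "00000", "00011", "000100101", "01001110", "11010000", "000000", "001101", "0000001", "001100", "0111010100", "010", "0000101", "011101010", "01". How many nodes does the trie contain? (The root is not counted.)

Count nodes per top-level branch (shared prefixes stored once):
  '0'-branch (00000, 000000, 0000001, 0000101, 000011110, 000100101, 00011, 001100, 001101, 01, 010, 01001110, 011101010, 0111010100): 41 nodes
  '1'-branch (11010000): 8 nodes
Sum: 49

49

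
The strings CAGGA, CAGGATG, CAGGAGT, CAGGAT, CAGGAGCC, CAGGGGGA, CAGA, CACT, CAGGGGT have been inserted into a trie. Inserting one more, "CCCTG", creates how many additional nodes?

4

The longest prefix of "CCCTG" already in the trie is "C" (length 1).
New nodes needed: |"CCCTG"| − 1 = 5 − 1 = 4.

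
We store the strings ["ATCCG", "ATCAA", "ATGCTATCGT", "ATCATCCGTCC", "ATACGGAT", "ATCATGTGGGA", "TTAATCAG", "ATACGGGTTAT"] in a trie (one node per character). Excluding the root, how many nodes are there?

47

Insert word by word; a character creates a node only if that edge doesn't already exist:
  "ATCCG" → 5 new (A, T, C, C, G)
  "ATCAA" → prefix "ATC" already present; 2 new (A, A)
  "ATGCTATCGT" → prefix "AT" already present; 8 new (G, C, T, A, T, C, G, T)
  "ATCATCCGTCC" → prefix "ATCA" already present; 7 new (T, C, C, G, T, C, C)
  "ATACGGAT" → prefix "AT" already present; 6 new (A, C, G, G, A, T)
  "ATCATGTGGGA" → prefix "ATCAT" already present; 6 new (G, T, G, G, G, A)
  "TTAATCAG" → 8 new (T, T, A, A, T, C, A, G)
  "ATACGGGTTAT" → prefix "ATACGG" already present; 5 new (G, T, T, A, T)
Total nodes = 5 + 2 + 8 + 7 + 6 + 6 + 8 + 5 = 47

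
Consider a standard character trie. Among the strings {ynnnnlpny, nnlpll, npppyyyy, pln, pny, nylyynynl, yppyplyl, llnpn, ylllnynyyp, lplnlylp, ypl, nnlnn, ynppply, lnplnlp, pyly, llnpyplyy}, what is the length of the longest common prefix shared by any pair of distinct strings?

4

The deepest shared node is where two words last agree before diverging.
"llnpn" and "llnpyplyy" agree on "llnp" (4 characters) before diverging; nothing deeper is shared.
Longest shared-prefix length: 4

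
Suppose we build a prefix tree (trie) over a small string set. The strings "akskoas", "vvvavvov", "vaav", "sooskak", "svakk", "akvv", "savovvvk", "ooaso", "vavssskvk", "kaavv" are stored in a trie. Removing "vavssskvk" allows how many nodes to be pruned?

A node on "vavssskvk"'s path can go only if nothing else ends at it or branches off below it.
The suffix "vssskvk" (7 nodes) is used only by "vavssskvk"; the node for "va" still has the child "a", so pruning stops there.
Nodes removed: 7

7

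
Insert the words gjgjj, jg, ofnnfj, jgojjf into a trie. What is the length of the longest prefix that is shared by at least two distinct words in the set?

2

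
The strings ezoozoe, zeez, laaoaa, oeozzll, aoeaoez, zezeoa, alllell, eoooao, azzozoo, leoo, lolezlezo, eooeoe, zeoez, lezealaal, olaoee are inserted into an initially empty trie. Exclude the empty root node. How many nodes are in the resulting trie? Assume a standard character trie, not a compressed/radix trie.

Insert word by word; a character creates a node only if that edge doesn't already exist:
  "ezoozoe" → 7 new (e, z, o, o, z, o, e)
  "zeez" → 4 new (z, e, e, z)
  "laaoaa" → 6 new (l, a, a, o, a, a)
  "oeozzll" → 7 new (o, e, o, z, z, l, l)
  "aoeaoez" → 7 new (a, o, e, a, o, e, z)
  "zezeoa" → prefix "ze" already present; 4 new (z, e, o, a)
  "alllell" → prefix "a" already present; 6 new (l, l, l, e, l, l)
  "eoooao" → prefix "e" already present; 5 new (o, o, o, a, o)
  "azzozoo" → prefix "a" already present; 6 new (z, z, o, z, o, o)
  "leoo" → prefix "l" already present; 3 new (e, o, o)
  "lolezlezo" → prefix "l" already present; 8 new (o, l, e, z, l, e, z, o)
  "eooeoe" → prefix "eoo" already present; 3 new (e, o, e)
  "zeoez" → prefix "ze" already present; 3 new (o, e, z)
  "lezealaal" → prefix "le" already present; 7 new (z, e, a, l, a, a, l)
  "olaoee" → prefix "o" already present; 5 new (l, a, o, e, e)
Total nodes = 7 + 4 + 6 + 7 + 7 + 4 + 6 + 5 + 6 + 3 + 8 + 3 + 3 + 7 + 5 = 81

81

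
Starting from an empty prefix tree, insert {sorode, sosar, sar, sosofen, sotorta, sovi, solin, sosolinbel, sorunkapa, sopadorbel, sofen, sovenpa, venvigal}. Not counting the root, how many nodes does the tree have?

60

Trace insertions, counting only characters that open a new branch:
  "sorode" → 6 new (s, o, r, o, d, e)
  "sosar" → prefix "so" already present; 3 new (s, a, r)
  "sar" → prefix "s" already present; 2 new (a, r)
  "sosofen" → prefix "sos" already present; 4 new (o, f, e, n)
  "sotorta" → prefix "so" already present; 5 new (t, o, r, t, a)
  "sovi" → prefix "so" already present; 2 new (v, i)
  "solin" → prefix "so" already present; 3 new (l, i, n)
  "sosolinbel" → prefix "soso" already present; 6 new (l, i, n, b, e, l)
  "sorunkapa" → prefix "sor" already present; 6 new (u, n, k, a, p, a)
  "sopadorbel" → prefix "so" already present; 8 new (p, a, d, o, r, b, e, l)
  "sofen" → prefix "so" already present; 3 new (f, e, n)
  "sovenpa" → prefix "sov" already present; 4 new (e, n, p, a)
  "venvigal" → 8 new (v, e, n, v, i, g, a, l)
Total nodes = 6 + 3 + 2 + 4 + 5 + 2 + 3 + 6 + 6 + 8 + 3 + 4 + 8 = 60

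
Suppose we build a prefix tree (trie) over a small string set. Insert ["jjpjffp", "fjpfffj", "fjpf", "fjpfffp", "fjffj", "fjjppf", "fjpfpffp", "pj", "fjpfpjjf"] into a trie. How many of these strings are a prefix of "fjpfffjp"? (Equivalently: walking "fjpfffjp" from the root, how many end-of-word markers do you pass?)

2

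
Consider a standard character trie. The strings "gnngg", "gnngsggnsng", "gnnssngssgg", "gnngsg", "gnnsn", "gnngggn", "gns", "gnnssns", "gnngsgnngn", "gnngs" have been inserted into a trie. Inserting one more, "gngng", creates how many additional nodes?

3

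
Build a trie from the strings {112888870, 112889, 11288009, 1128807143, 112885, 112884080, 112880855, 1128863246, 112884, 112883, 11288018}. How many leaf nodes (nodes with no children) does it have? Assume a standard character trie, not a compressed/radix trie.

10

A leaf is a node with no children — equivalently, the end of a word that is not a proper prefix of any other stored word.
Those words: "11288009", "11288018", "1128807143", "112880855", "112883", "112884080", "112885", "1128863246", "112888870", "112889"
Leaf count: 10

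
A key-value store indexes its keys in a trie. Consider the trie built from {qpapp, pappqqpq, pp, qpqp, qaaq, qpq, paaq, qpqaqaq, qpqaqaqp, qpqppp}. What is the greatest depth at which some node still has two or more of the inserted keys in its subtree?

Look for the deepest trie node that still has at least two words in its subtree.
"qpqaqaq" and "qpqaqaqp" agree on "qpqaqaq" (7 characters) before diverging; nothing deeper is shared.
Longest shared-prefix length: 7

7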